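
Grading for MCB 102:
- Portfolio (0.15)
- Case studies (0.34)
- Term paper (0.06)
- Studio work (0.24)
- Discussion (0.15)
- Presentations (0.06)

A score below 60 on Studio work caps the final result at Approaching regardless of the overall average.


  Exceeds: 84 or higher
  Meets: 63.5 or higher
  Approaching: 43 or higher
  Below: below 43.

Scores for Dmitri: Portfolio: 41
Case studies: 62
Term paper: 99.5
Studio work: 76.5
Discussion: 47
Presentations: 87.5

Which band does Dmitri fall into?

Meets

Studio work score 76.5 ≥ 60: minimum met.
Weighted total:
  Portfolio 41 × 0.15 = 6.15
  Case studies 62 × 0.34 = 21.08
  Term paper 99.5 × 0.06 = 5.97
  Studio work 76.5 × 0.24 = 18.36
  Discussion 47 × 0.15 = 7.05
  Presentations 87.5 × 0.06 = 5.25
Sum = 63.86
63.86 is ≥ 63.5 and < 84 → Meets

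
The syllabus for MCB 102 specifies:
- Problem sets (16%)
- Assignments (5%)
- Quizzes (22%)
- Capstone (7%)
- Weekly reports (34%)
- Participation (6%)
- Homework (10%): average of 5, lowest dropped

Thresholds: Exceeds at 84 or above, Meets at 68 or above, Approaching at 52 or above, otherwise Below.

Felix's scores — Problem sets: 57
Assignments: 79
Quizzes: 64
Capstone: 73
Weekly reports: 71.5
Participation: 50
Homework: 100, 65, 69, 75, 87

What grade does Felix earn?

Approaching

Homework: drop 65 → average of remaining 4 = 331/4 = 82.75
Weighted total:
  Problem sets 57 × 0.16 = 9.12
  Assignments 79 × 0.05 = 3.95
  Quizzes 64 × 0.22 = 14.08
  Capstone 73 × 0.07 = 5.11
  Weekly reports 71.5 × 0.34 = 24.31
  Participation 50 × 0.06 = 3
  Homework 82.75 × 0.1 = 8.275
Sum = 67.845
67.845 is ≥ 52 and < 68 → Approaching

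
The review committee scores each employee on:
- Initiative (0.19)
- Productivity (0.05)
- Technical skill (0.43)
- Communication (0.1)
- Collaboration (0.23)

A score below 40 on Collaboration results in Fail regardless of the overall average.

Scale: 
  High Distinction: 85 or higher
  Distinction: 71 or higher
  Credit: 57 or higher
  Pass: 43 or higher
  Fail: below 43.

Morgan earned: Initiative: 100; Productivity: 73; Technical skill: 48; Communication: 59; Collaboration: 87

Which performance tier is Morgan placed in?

Credit

Collaboration score 87 ≥ 40: minimum met.
Weighted total:
  Initiative 100 × 0.19 = 19
  Productivity 73 × 0.05 = 3.65
  Technical skill 48 × 0.43 = 20.64
  Communication 59 × 0.1 = 5.9
  Collaboration 87 × 0.23 = 20.01
Sum = 69.2
69.2 is ≥ 57 and < 71 → Credit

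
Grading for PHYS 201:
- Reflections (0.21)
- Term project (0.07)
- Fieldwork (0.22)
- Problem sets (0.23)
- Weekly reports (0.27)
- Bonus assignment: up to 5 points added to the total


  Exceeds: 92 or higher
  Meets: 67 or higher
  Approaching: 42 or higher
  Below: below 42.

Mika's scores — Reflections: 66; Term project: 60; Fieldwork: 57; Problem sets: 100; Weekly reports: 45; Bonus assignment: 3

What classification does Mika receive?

Weighted total:
  Reflections 66 × 0.21 = 13.86
  Term project 60 × 0.07 = 4.2
  Fieldwork 57 × 0.22 = 12.54
  Problem sets 100 × 0.23 = 23
  Weekly reports 45 × 0.27 = 12.15
Sum = 65.75
Bonus assignment: 65.75 + 3 = 68.75
68.75 is ≥ 67 and < 92 → Meets

Meets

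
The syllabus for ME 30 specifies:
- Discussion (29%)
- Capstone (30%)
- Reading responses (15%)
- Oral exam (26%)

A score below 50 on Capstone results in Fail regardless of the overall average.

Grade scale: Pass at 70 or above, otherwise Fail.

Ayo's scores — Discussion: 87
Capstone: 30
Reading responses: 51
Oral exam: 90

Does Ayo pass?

Fail

Capstone score 30 < 50: minimum not met.
Weighted total:
  Discussion 87 × 0.29 = 25.23
  Capstone 30 × 0.3 = 9
  Reading responses 51 × 0.15 = 7.65
  Oral exam 90 × 0.26 = 23.4
Sum = 65.28
Because the Capstone minimum was not met, the result is Fail.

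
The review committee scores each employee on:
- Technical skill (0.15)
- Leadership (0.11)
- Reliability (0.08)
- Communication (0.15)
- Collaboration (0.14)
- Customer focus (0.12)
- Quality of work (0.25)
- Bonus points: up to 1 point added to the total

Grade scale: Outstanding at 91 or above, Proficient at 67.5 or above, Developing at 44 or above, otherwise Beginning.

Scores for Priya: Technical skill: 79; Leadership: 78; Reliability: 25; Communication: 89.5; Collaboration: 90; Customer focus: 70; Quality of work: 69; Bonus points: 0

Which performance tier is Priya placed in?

Proficient

Weighted total:
  Technical skill 79 × 0.15 = 11.85
  Leadership 78 × 0.11 = 8.58
  Reliability 25 × 0.08 = 2
  Communication 89.5 × 0.15 = 13.425
  Collaboration 90 × 0.14 = 12.6
  Customer focus 70 × 0.12 = 8.4
  Quality of work 69 × 0.25 = 17.25
Sum = 74.105
Bonus points: 74.105 + 0 = 74.105
74.105 is ≥ 67.5 and < 91 → Proficient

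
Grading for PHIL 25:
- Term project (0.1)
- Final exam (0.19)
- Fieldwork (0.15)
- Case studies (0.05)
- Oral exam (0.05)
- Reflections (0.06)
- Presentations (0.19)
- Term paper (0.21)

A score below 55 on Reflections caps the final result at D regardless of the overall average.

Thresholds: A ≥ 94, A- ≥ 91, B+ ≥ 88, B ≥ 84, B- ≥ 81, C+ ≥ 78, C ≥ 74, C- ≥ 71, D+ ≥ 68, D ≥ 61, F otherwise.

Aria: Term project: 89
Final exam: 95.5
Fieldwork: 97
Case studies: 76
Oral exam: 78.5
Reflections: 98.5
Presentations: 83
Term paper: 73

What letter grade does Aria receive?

B

Reflections score 98.5 ≥ 55: minimum met.
Weighted total:
  Term project 89 × 0.1 = 8.9
  Final exam 95.5 × 0.19 = 18.145
  Fieldwork 97 × 0.15 = 14.55
  Case studies 76 × 0.05 = 3.8
  Oral exam 78.5 × 0.05 = 3.925
  Reflections 98.5 × 0.06 = 5.91
  Presentations 83 × 0.19 = 15.77
  Term paper 73 × 0.21 = 15.33
Sum = 86.33
86.33 is ≥ 84 and < 88 → B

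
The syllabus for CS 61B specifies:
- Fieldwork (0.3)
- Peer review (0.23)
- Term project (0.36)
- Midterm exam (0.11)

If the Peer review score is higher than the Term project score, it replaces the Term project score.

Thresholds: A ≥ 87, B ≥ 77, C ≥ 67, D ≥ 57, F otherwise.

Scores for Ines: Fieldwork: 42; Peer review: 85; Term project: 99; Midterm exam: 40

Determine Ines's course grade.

C

Peer review (85) ≤ Term project (99), so Term project stays at 99.
Weighted total:
  Fieldwork 42 × 0.3 = 12.6
  Peer review 85 × 0.23 = 19.55
  Term project 99 × 0.36 = 35.64
  Midterm exam 40 × 0.11 = 4.4
Sum = 72.19
72.19 is ≥ 67 and < 77 → C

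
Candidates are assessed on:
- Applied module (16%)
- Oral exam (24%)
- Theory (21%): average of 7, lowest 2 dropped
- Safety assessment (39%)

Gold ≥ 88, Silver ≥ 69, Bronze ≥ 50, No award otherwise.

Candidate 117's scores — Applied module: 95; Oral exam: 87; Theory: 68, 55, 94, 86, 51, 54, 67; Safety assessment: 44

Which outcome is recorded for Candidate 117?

Theory: drop 51, 54 → average of remaining 5 = 370/5 = 74
Weighted total:
  Applied module 95 × 0.16 = 15.2
  Oral exam 87 × 0.24 = 20.88
  Theory 74 × 0.21 = 15.54
  Safety assessment 44 × 0.39 = 17.16
Sum = 68.78
68.78 is ≥ 50 and < 69 → Bronze

Bronze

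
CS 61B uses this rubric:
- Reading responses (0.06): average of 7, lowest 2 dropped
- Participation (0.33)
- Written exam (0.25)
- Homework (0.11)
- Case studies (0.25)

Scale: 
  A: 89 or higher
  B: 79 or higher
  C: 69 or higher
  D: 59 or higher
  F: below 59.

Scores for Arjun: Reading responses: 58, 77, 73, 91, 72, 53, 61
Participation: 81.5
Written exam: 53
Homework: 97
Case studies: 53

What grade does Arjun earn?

D

Reading responses: drop 53, 58 → average of remaining 5 = 374/5 = 74.8
Weighted total:
  Reading responses 74.8 × 0.06 = 4.488
  Participation 81.5 × 0.33 = 26.895
  Written exam 53 × 0.25 = 13.25
  Homework 97 × 0.11 = 10.67
  Case studies 53 × 0.25 = 13.25
Sum = 68.553
68.553 is ≥ 59 and < 69 → D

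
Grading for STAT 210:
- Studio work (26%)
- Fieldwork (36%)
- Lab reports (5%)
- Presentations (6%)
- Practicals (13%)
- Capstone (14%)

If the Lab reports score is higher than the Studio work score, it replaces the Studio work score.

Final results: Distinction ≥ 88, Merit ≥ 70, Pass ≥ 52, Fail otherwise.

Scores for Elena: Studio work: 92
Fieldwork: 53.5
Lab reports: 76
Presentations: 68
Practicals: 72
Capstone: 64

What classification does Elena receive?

Lab reports (76) ≤ Studio work (92), so Studio work stays at 92.
Weighted total:
  Studio work 92 × 0.26 = 23.92
  Fieldwork 53.5 × 0.36 = 19.26
  Lab reports 76 × 0.05 = 3.8
  Presentations 68 × 0.06 = 4.08
  Practicals 72 × 0.13 = 9.36
  Capstone 64 × 0.14 = 8.96
Sum = 69.38
69.38 is ≥ 52 and < 70 → Pass

Pass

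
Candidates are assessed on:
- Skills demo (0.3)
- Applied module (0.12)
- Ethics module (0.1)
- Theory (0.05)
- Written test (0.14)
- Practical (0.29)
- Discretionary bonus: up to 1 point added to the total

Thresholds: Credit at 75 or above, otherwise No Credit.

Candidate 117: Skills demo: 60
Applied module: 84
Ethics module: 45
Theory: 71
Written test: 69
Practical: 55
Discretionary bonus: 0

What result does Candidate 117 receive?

No Credit

Weighted total:
  Skills demo 60 × 0.3 = 18
  Applied module 84 × 0.12 = 10.08
  Ethics module 45 × 0.1 = 4.5
  Theory 71 × 0.05 = 3.55
  Written test 69 × 0.14 = 9.66
  Practical 55 × 0.29 = 15.95
Sum = 61.74
Discretionary bonus: 61.74 + 0 = 61.74
61.74 < 75 → No Credit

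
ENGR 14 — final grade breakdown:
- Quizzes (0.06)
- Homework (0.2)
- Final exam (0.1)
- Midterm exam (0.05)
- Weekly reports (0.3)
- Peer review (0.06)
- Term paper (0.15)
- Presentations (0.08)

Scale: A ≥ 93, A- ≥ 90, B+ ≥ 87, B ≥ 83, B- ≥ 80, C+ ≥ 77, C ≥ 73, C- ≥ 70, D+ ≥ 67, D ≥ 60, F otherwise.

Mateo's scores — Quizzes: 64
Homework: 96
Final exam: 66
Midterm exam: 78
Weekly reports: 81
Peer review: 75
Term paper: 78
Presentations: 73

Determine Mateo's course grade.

Weighted total:
  Quizzes 64 × 0.06 = 3.84
  Homework 96 × 0.2 = 19.2
  Final exam 66 × 0.1 = 6.6
  Midterm exam 78 × 0.05 = 3.9
  Weekly reports 81 × 0.3 = 24.3
  Peer review 75 × 0.06 = 4.5
  Term paper 78 × 0.15 = 11.7
  Presentations 73 × 0.08 = 5.84
Sum = 79.88
79.88 is ≥ 77 and < 80 → C+

C+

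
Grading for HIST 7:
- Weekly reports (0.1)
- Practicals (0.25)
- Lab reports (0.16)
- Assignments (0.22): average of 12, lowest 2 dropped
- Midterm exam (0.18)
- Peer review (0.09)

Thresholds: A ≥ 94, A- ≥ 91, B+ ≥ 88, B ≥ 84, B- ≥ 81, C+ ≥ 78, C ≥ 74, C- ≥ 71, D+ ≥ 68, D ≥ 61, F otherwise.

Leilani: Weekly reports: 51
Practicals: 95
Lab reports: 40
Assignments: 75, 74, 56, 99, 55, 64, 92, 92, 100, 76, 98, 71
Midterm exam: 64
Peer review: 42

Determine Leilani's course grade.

D+

Assignments: drop 55, 56 → average of remaining 10 = 841/10 = 84.1
Weighted total:
  Weekly reports 51 × 0.1 = 5.1
  Practicals 95 × 0.25 = 23.75
  Lab reports 40 × 0.16 = 6.4
  Assignments 84.1 × 0.22 = 18.502
  Midterm exam 64 × 0.18 = 11.52
  Peer review 42 × 0.09 = 3.78
Sum = 69.052
69.052 is ≥ 68 and < 71 → D+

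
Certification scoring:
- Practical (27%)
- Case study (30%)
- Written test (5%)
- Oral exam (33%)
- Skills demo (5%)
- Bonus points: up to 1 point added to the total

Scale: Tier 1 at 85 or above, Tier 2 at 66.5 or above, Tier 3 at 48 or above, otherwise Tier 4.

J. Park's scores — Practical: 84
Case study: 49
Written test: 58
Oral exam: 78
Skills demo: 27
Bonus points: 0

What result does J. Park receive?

Weighted total:
  Practical 84 × 0.27 = 22.68
  Case study 49 × 0.3 = 14.7
  Written test 58 × 0.05 = 2.9
  Oral exam 78 × 0.33 = 25.74
  Skills demo 27 × 0.05 = 1.35
Sum = 67.37
Bonus points: 67.37 + 0 = 67.37
67.37 is ≥ 66.5 and < 85 → Tier 2

Tier 2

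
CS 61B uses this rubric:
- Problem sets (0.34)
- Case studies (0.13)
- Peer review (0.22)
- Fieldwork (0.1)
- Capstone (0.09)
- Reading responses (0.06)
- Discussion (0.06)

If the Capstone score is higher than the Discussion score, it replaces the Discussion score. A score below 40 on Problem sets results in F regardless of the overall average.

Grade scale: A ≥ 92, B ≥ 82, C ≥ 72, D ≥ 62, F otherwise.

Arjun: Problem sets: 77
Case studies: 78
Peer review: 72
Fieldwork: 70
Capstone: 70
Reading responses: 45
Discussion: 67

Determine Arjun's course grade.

Capstone (70) > Discussion (67), so Discussion counts as 70.
Problem sets score 77 ≥ 40: minimum met.
Weighted total:
  Problem sets 77 × 0.34 = 26.18
  Case studies 78 × 0.13 = 10.14
  Peer review 72 × 0.22 = 15.84
  Fieldwork 70 × 0.1 = 7
  Capstone 70 × 0.09 = 6.3
  Reading responses 45 × 0.06 = 2.7
  Discussion 70 × 0.06 = 4.2
Sum = 72.36
72.36 is ≥ 72 and < 82 → C

C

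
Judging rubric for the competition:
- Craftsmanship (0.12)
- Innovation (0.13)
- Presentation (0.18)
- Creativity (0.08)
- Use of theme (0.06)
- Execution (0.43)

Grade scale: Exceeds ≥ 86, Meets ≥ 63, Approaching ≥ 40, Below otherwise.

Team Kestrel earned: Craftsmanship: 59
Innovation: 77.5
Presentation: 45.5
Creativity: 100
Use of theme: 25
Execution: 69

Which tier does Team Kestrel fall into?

Weighted total:
  Craftsmanship 59 × 0.12 = 7.08
  Innovation 77.5 × 0.13 = 10.075
  Presentation 45.5 × 0.18 = 8.19
  Creativity 100 × 0.08 = 8
  Use of theme 25 × 0.06 = 1.5
  Execution 69 × 0.43 = 29.67
Sum = 64.515
64.515 is ≥ 63 and < 86 → Meets

Meets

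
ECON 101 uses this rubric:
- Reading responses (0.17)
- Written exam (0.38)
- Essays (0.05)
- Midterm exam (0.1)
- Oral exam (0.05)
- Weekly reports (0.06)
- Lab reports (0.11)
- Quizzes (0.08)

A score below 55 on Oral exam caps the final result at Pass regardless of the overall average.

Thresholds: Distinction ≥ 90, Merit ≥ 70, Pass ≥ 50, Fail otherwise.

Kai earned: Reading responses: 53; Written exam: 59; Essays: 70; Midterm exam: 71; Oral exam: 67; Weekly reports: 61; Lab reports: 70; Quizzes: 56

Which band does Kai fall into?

Oral exam score 67 ≥ 55: minimum met.
Weighted total:
  Reading responses 53 × 0.17 = 9.01
  Written exam 59 × 0.38 = 22.42
  Essays 70 × 0.05 = 3.5
  Midterm exam 71 × 0.1 = 7.1
  Oral exam 67 × 0.05 = 3.35
  Weekly reports 61 × 0.06 = 3.66
  Lab reports 70 × 0.11 = 7.7
  Quizzes 56 × 0.08 = 4.48
Sum = 61.22
61.22 is ≥ 50 and < 70 → Pass

Pass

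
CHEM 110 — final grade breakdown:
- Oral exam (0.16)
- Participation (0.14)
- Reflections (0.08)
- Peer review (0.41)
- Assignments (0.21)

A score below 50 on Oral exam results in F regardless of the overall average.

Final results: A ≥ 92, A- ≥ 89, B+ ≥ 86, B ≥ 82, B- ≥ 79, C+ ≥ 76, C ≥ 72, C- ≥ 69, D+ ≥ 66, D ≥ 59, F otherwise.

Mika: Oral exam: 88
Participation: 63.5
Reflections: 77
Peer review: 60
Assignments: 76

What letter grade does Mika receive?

C-

Oral exam score 88 ≥ 50: minimum met.
Weighted total:
  Oral exam 88 × 0.16 = 14.08
  Participation 63.5 × 0.14 = 8.89
  Reflections 77 × 0.08 = 6.16
  Peer review 60 × 0.41 = 24.6
  Assignments 76 × 0.21 = 15.96
Sum = 69.69
69.69 is ≥ 69 and < 72 → C-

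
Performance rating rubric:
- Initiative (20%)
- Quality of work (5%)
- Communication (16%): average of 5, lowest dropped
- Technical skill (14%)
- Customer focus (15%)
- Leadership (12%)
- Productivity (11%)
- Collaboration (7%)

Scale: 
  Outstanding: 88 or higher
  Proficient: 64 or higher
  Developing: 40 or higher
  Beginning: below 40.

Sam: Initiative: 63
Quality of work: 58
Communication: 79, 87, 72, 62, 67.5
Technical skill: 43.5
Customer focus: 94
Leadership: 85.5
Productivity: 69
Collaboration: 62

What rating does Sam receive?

Proficient

Communication: drop 62 → average of remaining 4 = 305.5/4 = 76.375
Weighted total:
  Initiative 63 × 0.2 = 12.6
  Quality of work 58 × 0.05 = 2.9
  Communication 76.375 × 0.16 = 12.22
  Technical skill 43.5 × 0.14 = 6.09
  Customer focus 94 × 0.15 = 14.1
  Leadership 85.5 × 0.12 = 10.26
  Productivity 69 × 0.11 = 7.59
  Collaboration 62 × 0.07 = 4.34
Sum = 70.1
70.1 is ≥ 64 and < 88 → Proficient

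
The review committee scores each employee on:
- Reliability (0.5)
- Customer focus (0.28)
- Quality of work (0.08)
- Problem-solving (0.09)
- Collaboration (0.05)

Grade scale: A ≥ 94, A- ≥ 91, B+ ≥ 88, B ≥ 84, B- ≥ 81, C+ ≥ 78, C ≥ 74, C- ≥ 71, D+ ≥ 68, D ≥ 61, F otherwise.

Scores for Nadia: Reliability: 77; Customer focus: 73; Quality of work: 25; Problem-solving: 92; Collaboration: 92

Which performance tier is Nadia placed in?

C-

Weighted total:
  Reliability 77 × 0.5 = 38.5
  Customer focus 73 × 0.28 = 20.44
  Quality of work 25 × 0.08 = 2
  Problem-solving 92 × 0.09 = 8.28
  Collaboration 92 × 0.05 = 4.6
Sum = 73.82
73.82 is ≥ 71 and < 74 → C-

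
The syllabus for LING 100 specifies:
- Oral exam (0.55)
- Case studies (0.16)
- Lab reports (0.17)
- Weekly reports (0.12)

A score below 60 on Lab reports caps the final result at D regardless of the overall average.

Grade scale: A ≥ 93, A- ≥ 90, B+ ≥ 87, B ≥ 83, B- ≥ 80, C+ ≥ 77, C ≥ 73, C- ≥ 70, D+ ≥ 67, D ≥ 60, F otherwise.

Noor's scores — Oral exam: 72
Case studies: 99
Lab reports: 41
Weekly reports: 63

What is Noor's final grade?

D

Lab reports score 41 < 60: minimum not met.
Weighted total:
  Oral exam 72 × 0.55 = 39.6
  Case studies 99 × 0.16 = 15.84
  Lab reports 41 × 0.17 = 6.97
  Weekly reports 63 × 0.12 = 7.56
Sum = 69.97
69.97 would be D+; cap at D applies → D.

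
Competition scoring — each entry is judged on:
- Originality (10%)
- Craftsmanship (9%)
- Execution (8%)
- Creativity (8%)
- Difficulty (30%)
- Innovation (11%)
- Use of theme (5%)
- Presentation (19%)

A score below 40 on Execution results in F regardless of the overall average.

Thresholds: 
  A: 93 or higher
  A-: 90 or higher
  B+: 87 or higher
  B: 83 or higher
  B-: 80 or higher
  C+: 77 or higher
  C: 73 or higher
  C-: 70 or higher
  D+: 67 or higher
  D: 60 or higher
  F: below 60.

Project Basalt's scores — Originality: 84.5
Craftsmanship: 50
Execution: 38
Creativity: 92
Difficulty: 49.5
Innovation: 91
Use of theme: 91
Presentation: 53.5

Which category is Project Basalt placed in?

F

Execution score 38 < 40: minimum not met.
Weighted total:
  Originality 84.5 × 0.1 = 8.45
  Craftsmanship 50 × 0.09 = 4.5
  Execution 38 × 0.08 = 3.04
  Creativity 92 × 0.08 = 7.36
  Difficulty 49.5 × 0.3 = 14.85
  Innovation 91 × 0.11 = 10.01
  Use of theme 91 × 0.05 = 4.55
  Presentation 53.5 × 0.19 = 10.165
Sum = 62.925
Because the Execution minimum was not met, the result is F.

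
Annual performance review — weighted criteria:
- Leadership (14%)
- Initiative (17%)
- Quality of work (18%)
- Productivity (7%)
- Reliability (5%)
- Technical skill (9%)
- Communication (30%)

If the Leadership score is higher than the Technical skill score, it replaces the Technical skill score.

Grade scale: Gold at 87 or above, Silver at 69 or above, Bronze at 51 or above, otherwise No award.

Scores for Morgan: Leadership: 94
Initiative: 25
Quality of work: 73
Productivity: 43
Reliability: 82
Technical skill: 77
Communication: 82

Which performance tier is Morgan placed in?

Leadership (94) > Technical skill (77), so Technical skill counts as 94.
Weighted total:
  Leadership 94 × 0.14 = 13.16
  Initiative 25 × 0.17 = 4.25
  Quality of work 73 × 0.18 = 13.14
  Productivity 43 × 0.07 = 3.01
  Reliability 82 × 0.05 = 4.1
  Technical skill 94 × 0.09 = 8.46
  Communication 82 × 0.3 = 24.6
Sum = 70.72
70.72 is ≥ 69 and < 87 → Silver

Silver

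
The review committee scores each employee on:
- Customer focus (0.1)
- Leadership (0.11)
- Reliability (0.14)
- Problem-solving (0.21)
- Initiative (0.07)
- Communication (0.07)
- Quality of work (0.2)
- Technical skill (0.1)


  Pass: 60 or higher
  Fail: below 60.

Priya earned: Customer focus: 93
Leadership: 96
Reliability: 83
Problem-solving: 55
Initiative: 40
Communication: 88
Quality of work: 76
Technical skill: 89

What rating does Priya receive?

Pass

Weighted total:
  Customer focus 93 × 0.1 = 9.3
  Leadership 96 × 0.11 = 10.56
  Reliability 83 × 0.14 = 11.62
  Problem-solving 55 × 0.21 = 11.55
  Initiative 40 × 0.07 = 2.8
  Communication 88 × 0.07 = 6.16
  Quality of work 76 × 0.2 = 15.2
  Technical skill 89 × 0.1 = 8.9
Sum = 76.09
76.09 ≥ 60 → Pass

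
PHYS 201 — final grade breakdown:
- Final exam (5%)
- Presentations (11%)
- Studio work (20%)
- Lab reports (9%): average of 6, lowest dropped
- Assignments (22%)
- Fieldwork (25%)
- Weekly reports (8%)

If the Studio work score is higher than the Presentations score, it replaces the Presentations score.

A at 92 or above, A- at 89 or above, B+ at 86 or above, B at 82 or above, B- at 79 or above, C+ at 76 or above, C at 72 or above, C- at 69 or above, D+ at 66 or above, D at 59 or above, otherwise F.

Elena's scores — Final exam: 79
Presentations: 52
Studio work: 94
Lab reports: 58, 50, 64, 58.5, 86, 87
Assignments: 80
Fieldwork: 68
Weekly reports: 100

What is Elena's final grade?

Lab reports: drop 50 → average of remaining 5 = 353.5/5 = 70.7
Studio work (94) > Presentations (52), so Presentations counts as 94.
Weighted total:
  Final exam 79 × 0.05 = 3.95
  Presentations 94 × 0.11 = 10.34
  Studio work 94 × 0.2 = 18.8
  Lab reports 70.7 × 0.09 = 6.363
  Assignments 80 × 0.22 = 17.6
  Fieldwork 68 × 0.25 = 17
  Weekly reports 100 × 0.08 = 8
Sum = 82.053
82.053 is ≥ 82 and < 86 → B

B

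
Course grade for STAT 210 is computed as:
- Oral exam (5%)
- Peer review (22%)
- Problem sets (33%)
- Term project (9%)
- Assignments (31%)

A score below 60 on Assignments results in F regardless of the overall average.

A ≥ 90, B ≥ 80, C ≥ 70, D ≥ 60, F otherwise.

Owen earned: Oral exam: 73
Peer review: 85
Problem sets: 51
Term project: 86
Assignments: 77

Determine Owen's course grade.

Assignments score 77 ≥ 60: minimum met.
Weighted total:
  Oral exam 73 × 0.05 = 3.65
  Peer review 85 × 0.22 = 18.7
  Problem sets 51 × 0.33 = 16.83
  Term project 86 × 0.09 = 7.74
  Assignments 77 × 0.31 = 23.87
Sum = 70.79
70.79 is ≥ 70 and < 80 → C

C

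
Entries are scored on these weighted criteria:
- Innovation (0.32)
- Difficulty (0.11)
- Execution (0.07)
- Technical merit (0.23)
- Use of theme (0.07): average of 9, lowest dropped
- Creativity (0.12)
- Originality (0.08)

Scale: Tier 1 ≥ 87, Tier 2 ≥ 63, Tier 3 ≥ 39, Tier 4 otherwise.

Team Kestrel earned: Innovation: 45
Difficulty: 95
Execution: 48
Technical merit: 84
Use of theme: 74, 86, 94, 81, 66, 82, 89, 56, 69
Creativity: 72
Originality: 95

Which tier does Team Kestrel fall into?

Tier 2

Use of theme: drop 56 → average of remaining 8 = 641/8 = 80.125
Weighted total:
  Innovation 45 × 0.32 = 14.4
  Difficulty 95 × 0.11 = 10.45
  Execution 48 × 0.07 = 3.36
  Technical merit 84 × 0.23 = 19.32
  Use of theme 80.125 × 0.07 = 5.60875
  Creativity 72 × 0.12 = 8.64
  Originality 95 × 0.08 = 7.6
Sum = 69.37875
69.37875 is ≥ 63 and < 87 → Tier 2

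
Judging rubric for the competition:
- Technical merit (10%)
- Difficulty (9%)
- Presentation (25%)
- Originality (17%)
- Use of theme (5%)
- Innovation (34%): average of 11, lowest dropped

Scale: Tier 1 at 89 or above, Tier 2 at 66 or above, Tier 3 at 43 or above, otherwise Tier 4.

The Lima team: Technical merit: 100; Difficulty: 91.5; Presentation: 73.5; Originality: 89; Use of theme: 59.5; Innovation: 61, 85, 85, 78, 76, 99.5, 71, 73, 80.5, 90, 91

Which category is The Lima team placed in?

Tier 2

Innovation: drop 61 → average of remaining 10 = 829/10 = 82.9
Weighted total:
  Technical merit 100 × 0.1 = 10
  Difficulty 91.5 × 0.09 = 8.235
  Presentation 73.5 × 0.25 = 18.375
  Originality 89 × 0.17 = 15.13
  Use of theme 59.5 × 0.05 = 2.975
  Innovation 82.9 × 0.34 = 28.186
Sum = 82.901
82.901 is ≥ 66 and < 89 → Tier 2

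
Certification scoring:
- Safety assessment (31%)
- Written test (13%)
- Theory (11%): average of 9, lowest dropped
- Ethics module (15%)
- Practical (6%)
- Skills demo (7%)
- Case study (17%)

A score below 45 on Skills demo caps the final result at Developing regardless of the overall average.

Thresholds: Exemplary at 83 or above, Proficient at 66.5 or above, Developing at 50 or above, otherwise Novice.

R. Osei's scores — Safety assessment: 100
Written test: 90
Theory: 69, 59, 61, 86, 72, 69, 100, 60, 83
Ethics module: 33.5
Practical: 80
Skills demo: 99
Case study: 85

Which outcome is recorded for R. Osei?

Theory: drop 59 → average of remaining 8 = 600/8 = 75
Skills demo score 99 ≥ 45: minimum met.
Weighted total:
  Safety assessment 100 × 0.31 = 31
  Written test 90 × 0.13 = 11.7
  Theory 75 × 0.11 = 8.25
  Ethics module 33.5 × 0.15 = 5.025
  Practical 80 × 0.06 = 4.8
  Skills demo 99 × 0.07 = 6.93
  Case study 85 × 0.17 = 14.45
Sum = 82.155
82.155 is ≥ 66.5 and < 83 → Proficient

Proficient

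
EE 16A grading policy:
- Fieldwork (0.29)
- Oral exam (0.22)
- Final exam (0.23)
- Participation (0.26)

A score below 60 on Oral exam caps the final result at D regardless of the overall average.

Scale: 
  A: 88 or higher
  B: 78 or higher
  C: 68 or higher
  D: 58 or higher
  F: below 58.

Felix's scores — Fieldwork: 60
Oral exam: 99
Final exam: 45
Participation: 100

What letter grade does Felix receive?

C

Oral exam score 99 ≥ 60: minimum met.
Weighted total:
  Fieldwork 60 × 0.29 = 17.4
  Oral exam 99 × 0.22 = 21.78
  Final exam 45 × 0.23 = 10.35
  Participation 100 × 0.26 = 26
Sum = 75.53
75.53 is ≥ 68 and < 78 → C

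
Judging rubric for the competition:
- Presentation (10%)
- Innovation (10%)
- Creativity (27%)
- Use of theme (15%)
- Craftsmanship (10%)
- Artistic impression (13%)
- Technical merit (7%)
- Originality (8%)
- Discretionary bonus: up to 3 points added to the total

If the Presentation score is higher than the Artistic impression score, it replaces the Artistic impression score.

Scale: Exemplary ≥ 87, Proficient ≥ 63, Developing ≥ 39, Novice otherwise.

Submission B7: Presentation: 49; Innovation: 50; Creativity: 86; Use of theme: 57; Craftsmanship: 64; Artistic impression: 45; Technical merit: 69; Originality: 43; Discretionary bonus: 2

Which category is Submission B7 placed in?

Proficient

Presentation (49) > Artistic impression (45), so Artistic impression counts as 49.
Weighted total:
  Presentation 49 × 0.1 = 4.9
  Innovation 50 × 0.1 = 5
  Creativity 86 × 0.27 = 23.22
  Use of theme 57 × 0.15 = 8.55
  Craftsmanship 64 × 0.1 = 6.4
  Artistic impression 49 × 0.13 = 6.37
  Technical merit 69 × 0.07 = 4.83
  Originality 43 × 0.08 = 3.44
Sum = 62.71
Discretionary bonus: 62.71 + 2 = 64.71
64.71 is ≥ 63 and < 87 → Proficient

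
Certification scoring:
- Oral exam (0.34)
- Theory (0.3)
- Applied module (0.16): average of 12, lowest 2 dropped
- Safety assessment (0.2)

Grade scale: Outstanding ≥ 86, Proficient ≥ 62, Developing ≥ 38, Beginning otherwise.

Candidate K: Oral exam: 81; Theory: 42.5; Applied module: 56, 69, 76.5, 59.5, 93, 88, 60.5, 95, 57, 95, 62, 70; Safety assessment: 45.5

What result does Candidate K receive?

Applied module: drop 56, 57 → average of remaining 10 = 768.5/10 = 76.85
Weighted total:
  Oral exam 81 × 0.34 = 27.54
  Theory 42.5 × 0.3 = 12.75
  Applied module 76.85 × 0.16 = 12.296
  Safety assessment 45.5 × 0.2 = 9.1
Sum = 61.686
61.686 is ≥ 38 and < 62 → Developing

Developing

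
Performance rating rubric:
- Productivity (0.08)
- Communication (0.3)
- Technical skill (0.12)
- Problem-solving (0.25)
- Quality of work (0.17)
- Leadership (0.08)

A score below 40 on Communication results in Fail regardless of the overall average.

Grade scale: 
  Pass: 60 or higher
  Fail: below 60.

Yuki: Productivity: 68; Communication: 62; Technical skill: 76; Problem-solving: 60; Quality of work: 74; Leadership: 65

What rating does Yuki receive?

Communication score 62 ≥ 40: minimum met.
Weighted total:
  Productivity 68 × 0.08 = 5.44
  Communication 62 × 0.3 = 18.6
  Technical skill 76 × 0.12 = 9.12
  Problem-solving 60 × 0.25 = 15
  Quality of work 74 × 0.17 = 12.58
  Leadership 65 × 0.08 = 5.2
Sum = 65.94
65.94 ≥ 60 → Pass

Pass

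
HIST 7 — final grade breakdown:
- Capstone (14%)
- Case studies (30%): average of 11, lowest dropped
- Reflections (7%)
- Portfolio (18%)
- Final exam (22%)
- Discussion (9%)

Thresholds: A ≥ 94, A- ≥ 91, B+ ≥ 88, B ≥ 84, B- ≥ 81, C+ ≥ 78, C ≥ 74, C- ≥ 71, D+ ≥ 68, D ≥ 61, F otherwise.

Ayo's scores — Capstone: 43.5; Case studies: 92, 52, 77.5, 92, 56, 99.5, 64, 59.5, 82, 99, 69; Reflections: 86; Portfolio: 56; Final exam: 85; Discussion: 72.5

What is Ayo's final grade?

C-

Case studies: drop 52 → average of remaining 10 = 790.5/10 = 79.05
Weighted total:
  Capstone 43.5 × 0.14 = 6.09
  Case studies 79.05 × 0.3 = 23.715
  Reflections 86 × 0.07 = 6.02
  Portfolio 56 × 0.18 = 10.08
  Final exam 85 × 0.22 = 18.7
  Discussion 72.5 × 0.09 = 6.525
Sum = 71.13
71.13 is ≥ 71 and < 74 → C-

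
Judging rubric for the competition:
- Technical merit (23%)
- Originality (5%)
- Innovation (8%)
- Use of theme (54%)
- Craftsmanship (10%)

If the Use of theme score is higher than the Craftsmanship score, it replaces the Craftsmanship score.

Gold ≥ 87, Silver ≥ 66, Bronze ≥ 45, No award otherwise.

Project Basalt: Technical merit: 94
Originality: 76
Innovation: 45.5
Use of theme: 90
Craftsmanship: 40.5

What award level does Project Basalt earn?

Silver

Use of theme (90) > Craftsmanship (40.5), so Craftsmanship counts as 90.
Weighted total:
  Technical merit 94 × 0.23 = 21.62
  Originality 76 × 0.05 = 3.8
  Innovation 45.5 × 0.08 = 3.64
  Use of theme 90 × 0.54 = 48.6
  Craftsmanship 90 × 0.1 = 9
Sum = 86.66
86.66 is ≥ 66 and < 87 → Silver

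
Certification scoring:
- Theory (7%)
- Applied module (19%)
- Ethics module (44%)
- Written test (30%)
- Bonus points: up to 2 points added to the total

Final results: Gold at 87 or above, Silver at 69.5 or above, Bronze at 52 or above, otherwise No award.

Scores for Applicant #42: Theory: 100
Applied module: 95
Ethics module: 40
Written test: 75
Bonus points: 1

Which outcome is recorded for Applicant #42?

Weighted total:
  Theory 100 × 0.07 = 7
  Applied module 95 × 0.19 = 18.05
  Ethics module 40 × 0.44 = 17.6
  Written test 75 × 0.3 = 22.5
Sum = 65.15
Bonus points: 65.15 + 1 = 66.15
66.15 is ≥ 52 and < 69.5 → Bronze

Bronze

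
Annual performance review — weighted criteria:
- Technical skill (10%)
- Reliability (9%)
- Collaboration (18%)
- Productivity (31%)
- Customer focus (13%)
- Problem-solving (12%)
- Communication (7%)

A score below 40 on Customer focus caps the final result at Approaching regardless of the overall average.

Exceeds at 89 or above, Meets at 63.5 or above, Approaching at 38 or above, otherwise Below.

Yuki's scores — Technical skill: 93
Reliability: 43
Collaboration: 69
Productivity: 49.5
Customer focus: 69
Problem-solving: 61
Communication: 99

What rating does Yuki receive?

Customer focus score 69 ≥ 40: minimum met.
Weighted total:
  Technical skill 93 × 0.1 = 9.3
  Reliability 43 × 0.09 = 3.87
  Collaboration 69 × 0.18 = 12.42
  Productivity 49.5 × 0.31 = 15.345
  Customer focus 69 × 0.13 = 8.97
  Problem-solving 61 × 0.12 = 7.32
  Communication 99 × 0.07 = 6.93
Sum = 64.155
64.155 is ≥ 63.5 and < 89 → Meets

Meets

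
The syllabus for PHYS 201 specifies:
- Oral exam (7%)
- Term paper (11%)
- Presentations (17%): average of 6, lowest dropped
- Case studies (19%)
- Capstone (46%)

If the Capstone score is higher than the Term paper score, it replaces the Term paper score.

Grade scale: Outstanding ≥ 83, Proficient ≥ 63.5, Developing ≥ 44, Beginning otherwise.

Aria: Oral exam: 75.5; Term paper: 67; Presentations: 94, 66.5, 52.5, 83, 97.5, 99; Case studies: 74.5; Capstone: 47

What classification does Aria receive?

Developing

Presentations: drop 52.5 → average of remaining 5 = 440/5 = 88
Capstone (47) ≤ Term paper (67), so Term paper stays at 67.
Weighted total:
  Oral exam 75.5 × 0.07 = 5.285
  Term paper 67 × 0.11 = 7.37
  Presentations 88 × 0.17 = 14.96
  Case studies 74.5 × 0.19 = 14.155
  Capstone 47 × 0.46 = 21.62
Sum = 63.39
63.39 is ≥ 44 and < 63.5 → Developing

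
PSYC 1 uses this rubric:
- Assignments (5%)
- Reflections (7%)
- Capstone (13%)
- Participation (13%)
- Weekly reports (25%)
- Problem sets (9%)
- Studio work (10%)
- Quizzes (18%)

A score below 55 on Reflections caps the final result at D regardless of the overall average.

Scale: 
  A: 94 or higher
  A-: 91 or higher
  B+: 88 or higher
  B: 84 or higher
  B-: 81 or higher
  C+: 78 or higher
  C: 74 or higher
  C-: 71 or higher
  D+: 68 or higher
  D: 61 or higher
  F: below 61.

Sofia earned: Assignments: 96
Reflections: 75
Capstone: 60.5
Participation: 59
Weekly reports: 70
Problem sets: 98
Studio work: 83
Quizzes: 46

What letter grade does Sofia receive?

D+

Reflections score 75 ≥ 55: minimum met.
Weighted total:
  Assignments 96 × 0.05 = 4.8
  Reflections 75 × 0.07 = 5.25
  Capstone 60.5 × 0.13 = 7.865
  Participation 59 × 0.13 = 7.67
  Weekly reports 70 × 0.25 = 17.5
  Problem sets 98 × 0.09 = 8.82
  Studio work 83 × 0.1 = 8.3
  Quizzes 46 × 0.18 = 8.28
Sum = 68.485
68.485 is ≥ 68 and < 71 → D+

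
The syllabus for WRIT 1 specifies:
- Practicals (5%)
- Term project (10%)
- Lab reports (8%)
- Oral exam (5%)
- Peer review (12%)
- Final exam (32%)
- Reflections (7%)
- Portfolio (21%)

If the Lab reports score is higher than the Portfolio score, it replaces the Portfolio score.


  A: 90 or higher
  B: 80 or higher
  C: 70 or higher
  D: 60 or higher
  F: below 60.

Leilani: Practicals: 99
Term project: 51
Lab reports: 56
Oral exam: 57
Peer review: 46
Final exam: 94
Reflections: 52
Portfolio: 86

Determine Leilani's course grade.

C

Lab reports (56) ≤ Portfolio (86), so Portfolio stays at 86.
Weighted total:
  Practicals 99 × 0.05 = 4.95
  Term project 51 × 0.1 = 5.1
  Lab reports 56 × 0.08 = 4.48
  Oral exam 57 × 0.05 = 2.85
  Peer review 46 × 0.12 = 5.52
  Final exam 94 × 0.32 = 30.08
  Reflections 52 × 0.07 = 3.64
  Portfolio 86 × 0.21 = 18.06
Sum = 74.68
74.68 is ≥ 70 and < 80 → C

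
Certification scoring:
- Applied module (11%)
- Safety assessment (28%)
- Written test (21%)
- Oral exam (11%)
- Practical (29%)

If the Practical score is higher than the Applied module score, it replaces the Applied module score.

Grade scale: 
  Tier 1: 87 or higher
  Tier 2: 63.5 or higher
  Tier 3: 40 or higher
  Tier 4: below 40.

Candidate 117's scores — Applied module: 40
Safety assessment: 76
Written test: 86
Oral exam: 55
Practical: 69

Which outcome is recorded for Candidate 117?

Tier 2

Practical (69) > Applied module (40), so Applied module counts as 69.
Weighted total:
  Applied module 69 × 0.11 = 7.59
  Safety assessment 76 × 0.28 = 21.28
  Written test 86 × 0.21 = 18.06
  Oral exam 55 × 0.11 = 6.05
  Practical 69 × 0.29 = 20.01
Sum = 72.99
72.99 is ≥ 63.5 and < 87 → Tier 2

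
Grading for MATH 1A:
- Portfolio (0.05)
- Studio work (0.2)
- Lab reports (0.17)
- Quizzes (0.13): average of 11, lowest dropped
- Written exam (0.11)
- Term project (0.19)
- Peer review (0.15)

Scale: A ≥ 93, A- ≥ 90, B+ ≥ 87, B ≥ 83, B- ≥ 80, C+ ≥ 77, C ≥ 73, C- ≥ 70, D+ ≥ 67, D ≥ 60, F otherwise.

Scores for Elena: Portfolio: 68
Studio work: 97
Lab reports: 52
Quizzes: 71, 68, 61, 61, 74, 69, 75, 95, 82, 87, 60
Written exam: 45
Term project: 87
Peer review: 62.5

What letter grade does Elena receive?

C-

Quizzes: drop 60 → average of remaining 10 = 743/10 = 74.3
Weighted total:
  Portfolio 68 × 0.05 = 3.4
  Studio work 97 × 0.2 = 19.4
  Lab reports 52 × 0.17 = 8.84
  Quizzes 74.3 × 0.13 = 9.659
  Written exam 45 × 0.11 = 4.95
  Term project 87 × 0.19 = 16.53
  Peer review 62.5 × 0.15 = 9.375
Sum = 72.154
72.154 is ≥ 70 and < 73 → C-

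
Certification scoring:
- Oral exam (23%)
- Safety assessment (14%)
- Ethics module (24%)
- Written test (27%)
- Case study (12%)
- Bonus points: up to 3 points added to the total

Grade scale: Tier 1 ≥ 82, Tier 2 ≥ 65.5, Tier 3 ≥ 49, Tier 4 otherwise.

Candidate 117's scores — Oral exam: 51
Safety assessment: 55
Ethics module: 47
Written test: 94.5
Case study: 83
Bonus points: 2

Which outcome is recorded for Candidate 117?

Weighted total:
  Oral exam 51 × 0.23 = 11.73
  Safety assessment 55 × 0.14 = 7.7
  Ethics module 47 × 0.24 = 11.28
  Written test 94.5 × 0.27 = 25.515
  Case study 83 × 0.12 = 9.96
Sum = 66.185
Bonus points: 66.185 + 2 = 68.185
68.185 is ≥ 65.5 and < 82 → Tier 2

Tier 2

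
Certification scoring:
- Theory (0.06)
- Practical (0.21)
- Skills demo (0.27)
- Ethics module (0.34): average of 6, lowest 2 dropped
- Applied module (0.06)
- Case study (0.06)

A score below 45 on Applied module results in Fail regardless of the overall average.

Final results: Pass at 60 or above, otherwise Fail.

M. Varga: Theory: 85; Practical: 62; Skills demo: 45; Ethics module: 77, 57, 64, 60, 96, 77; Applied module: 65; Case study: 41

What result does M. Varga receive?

Pass

Ethics module: drop 57, 60 → average of remaining 4 = 314/4 = 78.5
Applied module score 65 ≥ 45: minimum met.
Weighted total:
  Theory 85 × 0.06 = 5.1
  Practical 62 × 0.21 = 13.02
  Skills demo 45 × 0.27 = 12.15
  Ethics module 78.5 × 0.34 = 26.69
  Applied module 65 × 0.06 = 3.9
  Case study 41 × 0.06 = 2.46
Sum = 63.32
63.32 ≥ 60 → Pass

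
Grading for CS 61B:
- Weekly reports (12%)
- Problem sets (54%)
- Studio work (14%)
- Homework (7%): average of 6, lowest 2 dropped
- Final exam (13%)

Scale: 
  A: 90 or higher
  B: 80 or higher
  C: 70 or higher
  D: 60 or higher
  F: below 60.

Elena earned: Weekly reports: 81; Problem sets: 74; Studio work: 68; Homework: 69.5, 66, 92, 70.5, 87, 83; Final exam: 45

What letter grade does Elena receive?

Homework: drop 66, 69.5 → average of remaining 4 = 332.5/4 = 83.125
Weighted total:
  Weekly reports 81 × 0.12 = 9.72
  Problem sets 74 × 0.54 = 39.96
  Studio work 68 × 0.14 = 9.52
  Homework 83.125 × 0.07 = 5.81875
  Final exam 45 × 0.13 = 5.85
Sum = 70.86875
70.86875 is ≥ 70 and < 80 → C

C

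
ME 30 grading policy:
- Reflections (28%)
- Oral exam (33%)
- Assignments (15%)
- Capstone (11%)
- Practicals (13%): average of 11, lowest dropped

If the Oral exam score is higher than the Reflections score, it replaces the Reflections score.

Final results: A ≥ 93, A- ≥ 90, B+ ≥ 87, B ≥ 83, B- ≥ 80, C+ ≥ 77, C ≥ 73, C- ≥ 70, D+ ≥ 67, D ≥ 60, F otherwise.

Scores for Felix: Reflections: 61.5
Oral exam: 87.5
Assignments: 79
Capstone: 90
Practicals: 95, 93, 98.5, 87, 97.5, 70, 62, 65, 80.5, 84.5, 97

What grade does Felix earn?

Practicals: drop 62 → average of remaining 10 = 868/10 = 86.8
Oral exam (87.5) > Reflections (61.5), so Reflections counts as 87.5.
Weighted total:
  Reflections 87.5 × 0.28 = 24.5
  Oral exam 87.5 × 0.33 = 28.875
  Assignments 79 × 0.15 = 11.85
  Capstone 90 × 0.11 = 9.9
  Practicals 86.8 × 0.13 = 11.284
Sum = 86.409
86.409 is ≥ 83 and < 87 → B

B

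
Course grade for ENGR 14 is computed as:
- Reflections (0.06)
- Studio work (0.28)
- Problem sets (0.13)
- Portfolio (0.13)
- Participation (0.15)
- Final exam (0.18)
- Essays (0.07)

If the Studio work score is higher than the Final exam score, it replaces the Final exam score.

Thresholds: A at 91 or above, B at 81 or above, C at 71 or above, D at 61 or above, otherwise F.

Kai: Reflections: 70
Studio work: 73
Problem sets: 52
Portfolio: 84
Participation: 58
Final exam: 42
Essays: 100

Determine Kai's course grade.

Studio work (73) > Final exam (42), so Final exam counts as 73.
Weighted total:
  Reflections 70 × 0.06 = 4.2
  Studio work 73 × 0.28 = 20.44
  Problem sets 52 × 0.13 = 6.76
  Portfolio 84 × 0.13 = 10.92
  Participation 58 × 0.15 = 8.7
  Final exam 73 × 0.18 = 13.14
  Essays 100 × 0.07 = 7
Sum = 71.16
71.16 is ≥ 71 and < 81 → C

C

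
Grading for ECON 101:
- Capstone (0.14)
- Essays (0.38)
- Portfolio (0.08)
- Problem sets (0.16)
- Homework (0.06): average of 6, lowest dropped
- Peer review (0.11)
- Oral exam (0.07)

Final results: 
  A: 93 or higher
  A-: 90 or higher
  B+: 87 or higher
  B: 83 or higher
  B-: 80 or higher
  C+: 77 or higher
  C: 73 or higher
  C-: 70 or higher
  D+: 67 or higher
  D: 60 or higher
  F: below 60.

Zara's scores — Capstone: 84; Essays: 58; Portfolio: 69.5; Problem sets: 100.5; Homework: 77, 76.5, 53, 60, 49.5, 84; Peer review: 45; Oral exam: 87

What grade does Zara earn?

Homework: drop 49.5 → average of remaining 5 = 350.5/5 = 70.1
Weighted total:
  Capstone 84 × 0.14 = 11.76
  Essays 58 × 0.38 = 22.04
  Portfolio 69.5 × 0.08 = 5.56
  Problem sets 100.5 × 0.16 = 16.08
  Homework 70.1 × 0.06 = 4.206
  Peer review 45 × 0.11 = 4.95
  Oral exam 87 × 0.07 = 6.09
Sum = 70.686
70.686 is ≥ 70 and < 73 → C-

C-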